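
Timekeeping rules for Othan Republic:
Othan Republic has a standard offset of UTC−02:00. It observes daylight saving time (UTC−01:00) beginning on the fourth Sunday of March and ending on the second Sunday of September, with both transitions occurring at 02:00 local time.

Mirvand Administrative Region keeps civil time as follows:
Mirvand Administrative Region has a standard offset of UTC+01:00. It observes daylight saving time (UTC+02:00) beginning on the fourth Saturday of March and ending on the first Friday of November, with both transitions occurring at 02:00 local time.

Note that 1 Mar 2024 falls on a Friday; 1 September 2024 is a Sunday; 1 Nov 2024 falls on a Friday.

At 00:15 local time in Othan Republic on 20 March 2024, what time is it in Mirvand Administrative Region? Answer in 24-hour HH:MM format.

03:15

1 March 2024 is a Friday, so the first Sunday is March 3 and the fourth is March 24.
1 September 2024 is a Sunday, so the first Sunday is September 1 and the second is September 8.
20 March 2024 is outside the daylight-saving period (24 March – 8 September), so Othan Republic is on standard time, UTC−02:00.
00:15 Othan Republic + 2h = 02:15 UTC.
1 March 2024 is a Friday, so the first Saturday is March 2 and the fourth is March 23.
1 November 2024 is a Friday, so the first Friday is November 1.
At the standard offset (UTC+01:00), 02:15 UTC + 1h = 03:15 Mirvand Administrative Region standard time.
The standard-time date in Mirvand Administrative Region, 20 March 2024, is outside the daylight-saving period (23 March – 1 November), so Mirvand Administrative Region is on standard time, UTC+01:00.
02:15 UTC + 1h = 03:15 Mirvand Administrative Region.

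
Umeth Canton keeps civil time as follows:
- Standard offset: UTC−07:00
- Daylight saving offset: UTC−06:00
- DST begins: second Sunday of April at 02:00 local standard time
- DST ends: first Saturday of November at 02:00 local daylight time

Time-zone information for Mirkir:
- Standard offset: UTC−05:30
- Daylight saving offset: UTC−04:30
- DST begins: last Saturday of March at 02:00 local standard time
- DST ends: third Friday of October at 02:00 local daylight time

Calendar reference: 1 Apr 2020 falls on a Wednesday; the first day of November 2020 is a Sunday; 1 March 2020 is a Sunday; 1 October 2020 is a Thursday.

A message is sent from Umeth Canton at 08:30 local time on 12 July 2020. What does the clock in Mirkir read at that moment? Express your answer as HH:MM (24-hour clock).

10:00

1 April 2020 is a Wednesday, so the first Sunday is April 5 and the second is April 12.
1 November 2020 is a Sunday, so the first Saturday is November 7.
12 July 2020 falls between 12 April and 7 November, so daylight saving is in effect and Umeth Canton is at UTC−06:00.
08:30 Umeth Canton + 6h = 14:30 UTC.
1 March 2020 is a Sunday, so Saturdays fall on 7, 14, 21, 28; the last is March 28.
1 October 2020 is a Thursday, so the first Friday is October 2 and the third is October 16.
At the standard offset (UTC−05:30), 14:30 UTC − 5h30m = 09:00 Mirkir standard time.
The standard-time date in Mirkir, 12 July 2020, lies within the daylight-saving period (28 March – 16 October), so Mirkir is on daylight time, UTC−04:30.
14:30 UTC − 4h30m = 10:00 Mirkir.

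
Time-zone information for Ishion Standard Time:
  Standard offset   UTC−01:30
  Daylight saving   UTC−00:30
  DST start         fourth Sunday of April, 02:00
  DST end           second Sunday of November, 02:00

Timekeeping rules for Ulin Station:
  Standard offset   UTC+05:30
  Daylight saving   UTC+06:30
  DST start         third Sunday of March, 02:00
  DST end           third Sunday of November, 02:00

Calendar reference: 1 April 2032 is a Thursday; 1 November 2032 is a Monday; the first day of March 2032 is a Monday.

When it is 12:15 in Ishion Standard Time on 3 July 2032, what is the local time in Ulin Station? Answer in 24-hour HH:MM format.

1 April 2032 is a Thursday, so the first Sunday is April 4 and the fourth is April 25.
1 November 2032 is a Monday, so the first Sunday is November 7 and the second is November 14.
3 July 2032 falls between 25 April and 14 November, so daylight saving is in effect and Ishion Standard Time is at UTC−00:30.
12:15 Ishion Standard Time + 0h30m = 12:45 UTC.
1 March 2032 is a Monday, so the first Sunday is March 7 and the third is March 21.
1 November 2032 is a Monday, so the first Sunday is November 7 and the third is November 21.
At the standard offset (UTC+05:30), 12:45 UTC + 5h30m = 18:15 Ulin Station standard time.
The standard-time date in Ulin Station, 3 July 2032, falls between 21 March and 21 November, so daylight saving is in effect and Ulin Station is at UTC+06:30.
12:45 UTC + 6h30m = 19:15 Ulin Station.

19:15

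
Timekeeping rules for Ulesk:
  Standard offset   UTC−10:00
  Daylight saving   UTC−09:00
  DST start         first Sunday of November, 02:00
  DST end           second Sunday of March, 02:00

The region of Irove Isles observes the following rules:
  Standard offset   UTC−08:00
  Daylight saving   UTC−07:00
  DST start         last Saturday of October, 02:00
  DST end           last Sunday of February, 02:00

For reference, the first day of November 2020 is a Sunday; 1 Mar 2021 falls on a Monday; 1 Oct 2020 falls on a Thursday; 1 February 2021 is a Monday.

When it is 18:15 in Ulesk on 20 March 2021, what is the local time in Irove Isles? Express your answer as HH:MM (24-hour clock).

1 November 2020 is a Sunday, so the first Sunday is November 1.
1 March 2021 is a Monday, so the first Sunday is March 7 and the second is March 14.
20 March 2021 does not fall between 1 November 2020 and 14 March 2021, so daylight saving is not in effect and Ulesk is at UTC−10:00.
18:15 Ulesk + 10h = 04:15 UTC (rolling into the next day, 21 March 2021).
1 October 2020 is a Thursday, so Saturdays fall on 3, 10, 17, 24, 31; the last is October 31.
1 February 2021 is a Monday, so Sundays fall on 7, 14, 21, 28; the last is February 28.
At the standard offset (UTC−08:00), 04:15 UTC − 8h = 20:15 Irove Isles standard time (rolling into the previous day, 20 March 2021).
The standard-time date in Irove Isles, 20 March 2021, does not fall between 31 October 2020 and 28 February 2021, so daylight saving is not in effect and Irove Isles is at UTC−08:00.
04:15 UTC − 8h = 20:15 Irove Isles (rolling into the previous day, 20 March 2021).

20:15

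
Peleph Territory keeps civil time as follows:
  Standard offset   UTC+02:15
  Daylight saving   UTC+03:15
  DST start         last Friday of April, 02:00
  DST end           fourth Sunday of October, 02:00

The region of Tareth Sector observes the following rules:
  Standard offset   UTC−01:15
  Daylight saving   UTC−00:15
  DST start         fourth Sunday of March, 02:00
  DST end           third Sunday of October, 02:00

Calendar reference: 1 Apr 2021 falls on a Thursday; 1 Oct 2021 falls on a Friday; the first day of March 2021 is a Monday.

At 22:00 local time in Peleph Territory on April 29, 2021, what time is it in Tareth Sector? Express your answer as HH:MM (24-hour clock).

19:30

1 April 2021 is a Thursday, so Fridays fall on 2, 9, 16, 23, 30; the last is April 30.
1 October 2021 is a Friday, so the first Sunday is October 3 and the fourth is October 24.
April 29, 2021 does not fall between 30 April and 24 October, so daylight saving is not in effect and Peleph Territory is at UTC+02:15.
22:00 Peleph Territory − 2h15m = 19:45 UTC.
1 March 2021 is a Monday, so the first Sunday is March 7 and the fourth is March 28.
1 October 2021 is a Friday, so the first Sunday is October 3 and the third is October 17.
At the standard offset (UTC−01:15), 19:45 UTC − 1h15m = 18:30 Tareth Sector standard time.
The standard-time date in Tareth Sector, April 29, 2021, falls between 28 March and 17 October, so daylight saving is in effect and Tareth Sector is at UTC−00:15.
19:45 UTC − 0h15m = 19:30 Tareth Sector.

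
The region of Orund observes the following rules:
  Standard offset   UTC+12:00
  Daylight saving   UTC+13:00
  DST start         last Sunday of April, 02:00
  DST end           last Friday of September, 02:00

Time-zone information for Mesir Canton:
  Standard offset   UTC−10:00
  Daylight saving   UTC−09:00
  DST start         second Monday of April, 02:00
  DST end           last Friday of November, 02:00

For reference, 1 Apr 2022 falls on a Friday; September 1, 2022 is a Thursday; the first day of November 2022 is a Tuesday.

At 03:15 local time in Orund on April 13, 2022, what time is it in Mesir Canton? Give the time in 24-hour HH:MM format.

1 April 2022 is a Friday, so Sundays fall on 3, 10, 17, 24; the last is April 24.
1 September 2022 is a Thursday, so Fridays fall on 2, 9, 16, 23, 30; the last is September 30.
April 13, 2022 is outside the daylight-saving period (24 April – 30 September), so Orund is on standard time, UTC+12:00.
03:15 Orund − 12h = 15:15 UTC (rolling into the previous day, 12 April 2022).
1 April 2022 is a Friday, so the first Monday is April 4 and the second is April 11.
1 November 2022 is a Tuesday, so Fridays fall on 4, 11, 18, 25; the last is November 25.
At the standard offset (UTC−10:00), 15:15 UTC − 10h = 05:15 Mesir Canton standard time.
The standard-time date in Mesir Canton, April 12, 2022, lies within the daylight-saving period (11 April – 25 November), so Mesir Canton is on daylight time, UTC−09:00.
15:15 UTC − 9h = 06:15 Mesir Canton.

06:15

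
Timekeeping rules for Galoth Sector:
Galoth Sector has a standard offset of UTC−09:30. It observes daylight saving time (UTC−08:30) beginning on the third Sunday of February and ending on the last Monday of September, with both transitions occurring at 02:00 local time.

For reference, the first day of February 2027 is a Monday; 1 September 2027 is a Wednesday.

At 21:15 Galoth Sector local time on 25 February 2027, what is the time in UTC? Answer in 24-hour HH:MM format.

05:45

1 February 2027 is a Monday, so the first Sunday is February 7 and the third is February 21.
1 September 2027 is a Wednesday, so Mondays fall on 6, 13, 20, 27; the last is September 27.
Daylight saving runs 21 February – 27 September; 25 February 2027 is inside that window, so Galoth Sector is at UTC−08:30.
21:15 local + 8h30m = 05:45 UTC (rolling into the next day, 26 February 2027).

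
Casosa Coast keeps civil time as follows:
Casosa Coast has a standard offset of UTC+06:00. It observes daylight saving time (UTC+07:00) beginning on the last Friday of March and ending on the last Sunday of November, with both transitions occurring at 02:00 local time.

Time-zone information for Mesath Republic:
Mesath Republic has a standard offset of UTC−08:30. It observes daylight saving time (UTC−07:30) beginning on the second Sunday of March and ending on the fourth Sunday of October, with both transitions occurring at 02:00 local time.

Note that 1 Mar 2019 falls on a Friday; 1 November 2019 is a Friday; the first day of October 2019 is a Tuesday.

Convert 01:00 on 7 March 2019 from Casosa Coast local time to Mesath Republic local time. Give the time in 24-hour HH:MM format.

1 March 2019 is a Friday, so Fridays fall on 1, 8, 15, 22, 29; the last is March 29.
1 November 2019 is a Friday, so Sundays fall on 3, 10, 17, 24; the last is November 24.
7 March 2019 does not fall between 29 March and 24 November, so daylight saving is not in effect and Casosa Coast is at UTC+06:00.
01:00 Casosa Coast − 6h = 19:00 UTC (rolling into the previous day, 6 March 2019).
1 March 2019 is a Friday, so the first Sunday is March 3 and the second is March 10.
1 October 2019 is a Tuesday, so the first Sunday is October 6 and the fourth is October 27.
At the standard offset (UTC−08:30), 19:00 UTC − 8h30m = 10:30 Mesath Republic standard time.
The standard-time date in Mesath Republic, 6 March 2019, is outside the daylight-saving period (10 March – 27 October), so Mesath Republic is on standard time, UTC−08:30.
19:00 UTC − 8h30m = 10:30 Mesath Republic.

10:30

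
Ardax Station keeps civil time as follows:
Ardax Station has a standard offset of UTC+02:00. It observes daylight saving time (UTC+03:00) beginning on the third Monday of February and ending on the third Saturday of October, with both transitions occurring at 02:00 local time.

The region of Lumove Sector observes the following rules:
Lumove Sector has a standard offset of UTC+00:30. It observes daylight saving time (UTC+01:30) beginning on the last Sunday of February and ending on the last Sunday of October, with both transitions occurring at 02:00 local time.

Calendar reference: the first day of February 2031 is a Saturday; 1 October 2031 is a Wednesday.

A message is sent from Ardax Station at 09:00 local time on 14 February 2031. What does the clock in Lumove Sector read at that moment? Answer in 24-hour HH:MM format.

07:30

1 February 2031 is a Saturday, so the first Monday is February 3 and the third is February 17.
1 October 2031 is a Wednesday, so the first Saturday is October 4 and the third is October 18.
14 February 2031 is outside the daylight-saving period (17 February – 18 October), so Ardax Station is on standard time, UTC+02:00.
09:00 Ardax Station − 2h = 07:00 UTC.
1 February 2031 is a Saturday, so Sundays fall on 2, 9, 16, 23; the last is February 23.
1 October 2031 is a Wednesday, so Sundays fall on 5, 12, 19, 26; the last is October 26.
At the standard offset (UTC+00:30), 07:00 UTC + 0h30m = 07:30 Lumove Sector standard time.
The standard-time date in Lumove Sector, 14 February 2031, is outside the daylight-saving period (23 February – 26 October), so Lumove Sector is on standard time, UTC+00:30.
07:00 UTC + 0h30m = 07:30 Lumove Sector.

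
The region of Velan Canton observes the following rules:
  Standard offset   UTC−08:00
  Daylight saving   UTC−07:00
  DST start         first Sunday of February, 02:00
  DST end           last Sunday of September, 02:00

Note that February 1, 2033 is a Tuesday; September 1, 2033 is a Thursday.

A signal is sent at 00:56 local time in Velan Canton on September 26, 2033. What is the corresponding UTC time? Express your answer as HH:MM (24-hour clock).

08:56

1 February 2033 is a Tuesday, so the first Sunday is February 6.
1 September 2033 is a Thursday, so Sundays fall on 4, 11, 18, 25; the last is September 25.
Daylight saving runs 6 February – 25 September; September 26, 2033 is outside that window, so Velan Canton is on standard time at UTC−08:00.
00:56 local + 8h = 08:56 UTC.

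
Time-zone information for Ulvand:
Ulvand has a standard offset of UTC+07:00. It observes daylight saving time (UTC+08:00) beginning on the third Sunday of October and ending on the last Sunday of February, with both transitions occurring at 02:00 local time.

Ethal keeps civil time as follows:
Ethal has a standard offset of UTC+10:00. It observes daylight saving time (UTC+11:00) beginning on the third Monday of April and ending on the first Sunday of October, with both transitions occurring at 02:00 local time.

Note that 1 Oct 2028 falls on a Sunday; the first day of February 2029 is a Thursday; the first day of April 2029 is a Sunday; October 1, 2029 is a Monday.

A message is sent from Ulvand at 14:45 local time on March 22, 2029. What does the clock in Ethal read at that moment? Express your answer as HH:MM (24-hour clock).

17:45

1 October 2028 is a Sunday, so the first Sunday is October 1 and the third is October 15.
1 February 2029 is a Thursday, so Sundays fall on 4, 11, 18, 25; the last is February 25.
March 22, 2029 is outside the daylight-saving period (15 October 2028 – 25 February 2029), so Ulvand is on standard time, UTC+07:00.
14:45 Ulvand − 7h = 07:45 UTC.
1 April 2029 is a Sunday, so the first Monday is April 2 and the third is April 16.
1 October 2029 is a Monday, so the first Sunday is October 7.
At the standard offset (UTC+10:00), 07:45 UTC + 10h = 17:45 Ethal standard time.
The standard-time date in Ethal, March 22, 2029, is outside the daylight-saving period (16 April – 7 October), so Ethal is on standard time, UTC+10:00.
07:45 UTC + 10h = 17:45 Ethal.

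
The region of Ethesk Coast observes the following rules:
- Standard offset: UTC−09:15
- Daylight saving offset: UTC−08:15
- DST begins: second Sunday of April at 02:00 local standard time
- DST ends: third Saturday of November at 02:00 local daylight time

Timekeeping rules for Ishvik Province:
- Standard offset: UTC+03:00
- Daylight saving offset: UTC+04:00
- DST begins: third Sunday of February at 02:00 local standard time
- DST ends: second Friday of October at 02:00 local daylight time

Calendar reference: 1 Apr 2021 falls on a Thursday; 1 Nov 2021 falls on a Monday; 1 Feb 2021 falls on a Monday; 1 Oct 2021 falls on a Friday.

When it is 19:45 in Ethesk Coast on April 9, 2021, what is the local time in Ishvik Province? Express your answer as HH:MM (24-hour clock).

09:00

1 April 2021 is a Thursday, so the first Sunday is April 4 and the second is April 11.
1 November 2021 is a Monday, so the first Saturday is November 6 and the third is November 20.
April 9, 2021 does not fall between 11 April and 20 November, so daylight saving is not in effect and Ethesk Coast is at UTC−09:15.
19:45 Ethesk Coast + 9h15m = 05:00 UTC (rolling into the next day, 10 April 2021).
1 February 2021 is a Monday, so the first Sunday is February 7 and the third is February 21.
1 October 2021 is a Friday, so the first Friday is October 1 and the second is October 8.
At the standard offset (UTC+03:00), 05:00 UTC + 3h = 08:00 Ishvik Province standard time.
Daylight saving runs 21 February – 8 October; the standard-time date in Ishvik Province, April 10, 2021, is inside that window, so Ishvik Province is at UTC+04:00.
05:00 UTC + 4h = 09:00 Ishvik Province.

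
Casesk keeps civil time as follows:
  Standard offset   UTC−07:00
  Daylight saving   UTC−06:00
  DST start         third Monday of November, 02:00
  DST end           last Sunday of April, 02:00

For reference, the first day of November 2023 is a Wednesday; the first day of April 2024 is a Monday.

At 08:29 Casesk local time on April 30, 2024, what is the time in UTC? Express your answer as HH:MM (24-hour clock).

15:29

1 November 2023 is a Wednesday, so the first Monday is November 6 and the third is November 20.
1 April 2024 is a Monday, so Sundays fall on 7, 14, 21, 28; the last is April 28.
Daylight saving runs 20 November 2023 – 28 April 2024; April 30, 2024 is outside that window, so Casesk is on standard time at UTC−07:00.
08:29 local + 7h = 15:29 UTC.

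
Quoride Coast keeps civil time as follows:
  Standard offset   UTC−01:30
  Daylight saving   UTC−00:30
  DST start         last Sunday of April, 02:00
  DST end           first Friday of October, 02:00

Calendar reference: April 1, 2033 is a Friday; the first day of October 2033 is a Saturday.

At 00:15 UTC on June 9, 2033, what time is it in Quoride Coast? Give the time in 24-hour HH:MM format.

23:45

1 April 2033 is a Friday, so Sundays fall on 3, 10, 17, 24; the last is April 24.
1 October 2033 is a Saturday, so the first Friday is October 7.
At the standard offset (UTC−01:30), 00:15 UTC − 1h30m = 22:45 Quoride Coast standard time (rolling into the previous day, 8 June 2033).
Daylight saving runs 24 April – 7 October; the standard-time date in Quoride Coast, June 8, 2033, is inside that window, so Quoride Coast is at UTC−00:30.
00:15 UTC − 0h30m = 23:45 local (rolling into the previous day, 8 June 2033).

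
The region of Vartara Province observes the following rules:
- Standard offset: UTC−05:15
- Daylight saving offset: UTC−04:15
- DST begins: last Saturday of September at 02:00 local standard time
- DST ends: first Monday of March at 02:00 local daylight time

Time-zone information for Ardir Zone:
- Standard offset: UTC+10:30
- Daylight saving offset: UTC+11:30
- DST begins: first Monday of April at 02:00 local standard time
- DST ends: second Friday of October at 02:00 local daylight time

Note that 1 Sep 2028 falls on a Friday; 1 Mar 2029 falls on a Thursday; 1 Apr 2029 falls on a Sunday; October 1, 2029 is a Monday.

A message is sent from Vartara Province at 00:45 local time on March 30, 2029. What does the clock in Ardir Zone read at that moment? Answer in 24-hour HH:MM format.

16:30

1 September 2028 is a Friday, so Saturdays fall on 2, 9, 16, 23, 30; the last is September 30.
1 March 2029 is a Thursday, so the first Monday is March 5.
Daylight saving runs 30 September 2028 – 5 March 2029; March 30, 2029 is outside that window, so Vartara Province is on standard time at UTC−05:15.
00:45 Vartara Province + 5h15m = 06:00 UTC.
1 April 2029 is a Sunday, so the first Monday is April 2.
1 October 2029 is a Monday, so the first Friday is October 5 and the second is October 12.
At the standard offset (UTC+10:30), 06:00 UTC + 10h30m = 16:30 Ardir Zone standard time.
Daylight saving runs 2 April – 12 October; the standard-time date in Ardir Zone, March 30, 2029, is outside that window, so Ardir Zone is on standard time at UTC+10:30.
06:00 UTC + 10h30m = 16:30 Ardir Zone.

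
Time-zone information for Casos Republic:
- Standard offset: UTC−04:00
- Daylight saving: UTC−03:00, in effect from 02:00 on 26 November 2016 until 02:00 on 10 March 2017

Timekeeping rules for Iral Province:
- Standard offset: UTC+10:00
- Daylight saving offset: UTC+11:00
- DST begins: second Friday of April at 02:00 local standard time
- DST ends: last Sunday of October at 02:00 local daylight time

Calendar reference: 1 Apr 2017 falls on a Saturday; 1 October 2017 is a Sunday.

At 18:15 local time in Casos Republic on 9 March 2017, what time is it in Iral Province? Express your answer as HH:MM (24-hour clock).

07:15

Daylight saving runs 26 November 2016 – 10 March 2017; 9 March 2017 is inside that window, so Casos Republic is at UTC−03:00.
18:15 Casos Republic + 3h = 21:15 UTC.
1 April 2017 is a Saturday, so the first Friday is April 7 and the second is April 14.
1 October 2017 is a Sunday, so Sundays fall on 1, 8, 15, 22, 29; the last is October 29.
At the standard offset (UTC+10:00), 21:15 UTC + 10h = 07:15 Iral Province standard time (rolling into the next day, 10 March 2017).
Daylight saving runs 14 April – 29 October; the standard-time date in Iral Province, 10 March 2017, is outside that window, so Iral Province is on standard time at UTC+10:00.
21:15 UTC + 10h = 07:15 Iral Province (rolling into the next day, 10 March 2017).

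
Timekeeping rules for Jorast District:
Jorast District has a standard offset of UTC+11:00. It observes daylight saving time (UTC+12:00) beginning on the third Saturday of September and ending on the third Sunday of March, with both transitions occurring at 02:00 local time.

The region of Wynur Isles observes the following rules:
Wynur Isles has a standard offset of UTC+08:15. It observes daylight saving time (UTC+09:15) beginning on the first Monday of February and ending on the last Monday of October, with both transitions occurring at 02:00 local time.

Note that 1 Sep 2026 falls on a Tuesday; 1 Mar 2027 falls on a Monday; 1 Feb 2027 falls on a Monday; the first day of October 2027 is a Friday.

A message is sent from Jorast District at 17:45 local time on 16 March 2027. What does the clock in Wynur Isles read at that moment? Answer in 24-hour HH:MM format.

1 September 2026 is a Tuesday, so the first Saturday is September 5 and the third is September 19.
1 March 2027 is a Monday, so the first Sunday is March 7 and the third is March 21.
Daylight saving runs 19 September 2026 – 21 March 2027; 16 March 2027 is inside that window, so Jorast District is at UTC+12:00.
17:45 Jorast District − 12h = 05:45 UTC.
1 February 2027 is a Monday, so the first Monday is February 1.
1 October 2027 is a Friday, so Mondays fall on 4, 11, 18, 25; the last is October 25.
At the standard offset (UTC+08:15), 05:45 UTC + 8h15m = 14:00 Wynur Isles standard time.
The standard-time date in Wynur Isles, 16 March 2027, lies within the daylight-saving period (1 February – 25 October), so Wynur Isles is on daylight time, UTC+09:15.
05:45 UTC + 9h15m = 15:00 Wynur Isles.

15:00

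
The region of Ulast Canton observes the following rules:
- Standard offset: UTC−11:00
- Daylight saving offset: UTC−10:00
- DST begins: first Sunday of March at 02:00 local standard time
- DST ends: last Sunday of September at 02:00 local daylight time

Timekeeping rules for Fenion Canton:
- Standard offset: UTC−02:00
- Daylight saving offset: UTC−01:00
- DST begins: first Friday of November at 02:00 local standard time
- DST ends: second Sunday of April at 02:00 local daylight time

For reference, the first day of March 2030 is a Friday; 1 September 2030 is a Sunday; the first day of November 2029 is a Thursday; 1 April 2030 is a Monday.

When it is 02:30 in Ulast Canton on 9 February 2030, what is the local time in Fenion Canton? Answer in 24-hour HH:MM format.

1 March 2030 is a Friday, so the first Sunday is March 3.
1 September 2030 is a Sunday, so Sundays fall on 1, 8, 15, 22, 29; the last is September 29.
Daylight saving runs 3 March – 29 September; 9 February 2030 is outside that window, so Ulast Canton is on standard time at UTC−11:00.
02:30 Ulast Canton + 11h = 13:30 UTC.
1 November 2029 is a Thursday, so the first Friday is November 2.
1 April 2030 is a Monday, so the first Sunday is April 7 and the second is April 14.
At the standard offset (UTC−02:00), 13:30 UTC − 2h = 11:30 Fenion Canton standard time.
The standard-time date in Fenion Canton, 9 February 2030, lies within the daylight-saving period (2 November 2029 – 14 April 2030), so Fenion Canton is on daylight time, UTC−01:00.
13:30 UTC − 1h = 12:30 Fenion Canton.

12:30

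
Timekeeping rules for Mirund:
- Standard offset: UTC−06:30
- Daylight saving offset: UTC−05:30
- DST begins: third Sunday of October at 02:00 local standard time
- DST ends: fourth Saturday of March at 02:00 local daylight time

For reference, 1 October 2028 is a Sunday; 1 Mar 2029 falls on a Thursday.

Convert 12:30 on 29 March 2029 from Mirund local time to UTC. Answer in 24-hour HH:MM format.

19:00

1 October 2028 is a Sunday, so the first Sunday is October 1 and the third is October 15.
1 March 2029 is a Thursday, so the first Saturday is March 3 and the fourth is March 24.
29 March 2029 is outside the daylight-saving period (15 October 2028 – 24 March 2029), so Mirund is on standard time, UTC−06:30.
12:30 local + 6h30m = 19:00 UTC.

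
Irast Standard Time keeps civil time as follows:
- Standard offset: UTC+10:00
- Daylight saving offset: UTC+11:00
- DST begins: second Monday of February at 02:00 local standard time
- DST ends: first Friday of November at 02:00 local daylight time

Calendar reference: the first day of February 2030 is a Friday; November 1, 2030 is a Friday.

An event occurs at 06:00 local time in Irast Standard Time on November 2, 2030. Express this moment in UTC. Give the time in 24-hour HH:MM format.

1 February 2030 is a Friday, so the first Monday is February 4 and the second is February 11.
1 November 2030 is a Friday, so the first Friday is November 1.
November 2, 2030 is outside the daylight-saving period (11 February – 1 November), so Irast Standard Time is on standard time, UTC+10:00.
06:00 local − 10h = 20:00 UTC (rolling into the previous day, 1 November 2030).

20:00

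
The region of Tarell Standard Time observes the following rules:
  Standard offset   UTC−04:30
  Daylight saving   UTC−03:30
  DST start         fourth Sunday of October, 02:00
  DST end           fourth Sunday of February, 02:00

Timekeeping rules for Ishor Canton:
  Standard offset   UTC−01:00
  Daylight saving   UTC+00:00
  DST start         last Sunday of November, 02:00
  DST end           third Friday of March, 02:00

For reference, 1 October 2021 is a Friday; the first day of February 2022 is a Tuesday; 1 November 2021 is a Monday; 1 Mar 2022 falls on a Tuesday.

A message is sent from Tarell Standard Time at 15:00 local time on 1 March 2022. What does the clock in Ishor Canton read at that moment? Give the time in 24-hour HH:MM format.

1 October 2021 is a Friday, so the first Sunday is October 3 and the fourth is October 24.
1 February 2022 is a Tuesday, so the first Sunday is February 6 and the fourth is February 27.
1 March 2022 is outside the daylight-saving period (24 October 2021 – 27 February 2022), so Tarell Standard Time is on standard time, UTC−04:30.
15:00 Tarell Standard Time + 4h30m = 19:30 UTC.
1 November 2021 is a Monday, so Sundays fall on 7, 14, 21, 28; the last is November 28.
1 March 2022 is a Tuesday, so the first Friday is March 4 and the third is March 18.
At the standard offset (UTC−01:00), 19:30 UTC − 1h = 18:30 Ishor Canton standard time.
Daylight saving runs 28 November 2021 – 18 March 2022; the standard-time date in Ishor Canton, 1 March 2022, is inside that window, so Ishor Canton is at UTC+00:00.
19:30 UTC + 0h = 19:30 Ishor Canton.

19:30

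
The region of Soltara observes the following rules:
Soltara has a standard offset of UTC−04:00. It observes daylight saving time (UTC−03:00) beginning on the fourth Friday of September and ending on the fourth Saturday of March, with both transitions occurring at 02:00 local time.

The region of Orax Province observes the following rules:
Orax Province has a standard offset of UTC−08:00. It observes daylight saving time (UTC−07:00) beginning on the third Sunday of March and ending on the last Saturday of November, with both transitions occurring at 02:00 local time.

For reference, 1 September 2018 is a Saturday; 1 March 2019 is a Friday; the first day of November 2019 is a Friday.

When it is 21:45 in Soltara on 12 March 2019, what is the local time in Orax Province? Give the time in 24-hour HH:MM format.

1 September 2018 is a Saturday, so the first Friday is September 7 and the fourth is September 28.
1 March 2019 is a Friday, so the first Saturday is March 2 and the fourth is March 23.
12 March 2019 lies within the daylight-saving period (28 September 2018 – 23 March 2019), so Soltara is on daylight time, UTC−03:00.
21:45 Soltara + 3h = 00:45 UTC (rolling into the next day, 13 March 2019).
1 March 2019 is a Friday, so the first Sunday is March 3 and the third is March 17.
1 November 2019 is a Friday, so Saturdays fall on 2, 9, 16, 23, 30; the last is November 30.
At the standard offset (UTC−08:00), 00:45 UTC − 8h = 16:45 Orax Province standard time (rolling into the previous day, 12 March 2019).
Daylight saving runs 17 March – 30 November; the standard-time date in Orax Province, 12 March 2019, is outside that window, so Orax Province is on standard time at UTC−08:00.
00:45 UTC − 8h = 16:45 Orax Province (rolling into the previous day, 12 March 2019).

16:45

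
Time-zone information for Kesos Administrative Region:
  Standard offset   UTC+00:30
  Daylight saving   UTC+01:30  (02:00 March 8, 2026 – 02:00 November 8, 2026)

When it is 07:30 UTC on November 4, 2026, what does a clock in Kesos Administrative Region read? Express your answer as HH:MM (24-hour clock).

09:00

At the standard offset (UTC+00:30), 07:30 UTC + 0h30m = 08:00 Kesos Administrative Region standard time.
The standard-time date in Kesos Administrative Region, November 4, 2026, falls between 8 March and 8 November, so daylight saving is in effect and Kesos Administrative Region is at UTC+01:30.
07:30 UTC + 1h30m = 09:00 local.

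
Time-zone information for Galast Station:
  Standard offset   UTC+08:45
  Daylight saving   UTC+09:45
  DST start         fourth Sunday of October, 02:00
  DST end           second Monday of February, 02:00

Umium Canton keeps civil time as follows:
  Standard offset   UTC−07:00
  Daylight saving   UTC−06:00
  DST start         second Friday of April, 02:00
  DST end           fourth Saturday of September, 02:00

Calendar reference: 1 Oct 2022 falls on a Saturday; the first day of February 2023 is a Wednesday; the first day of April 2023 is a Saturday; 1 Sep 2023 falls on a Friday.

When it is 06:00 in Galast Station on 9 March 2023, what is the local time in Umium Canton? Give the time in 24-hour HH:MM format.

1 October 2022 is a Saturday, so the first Sunday is October 2 and the fourth is October 23.
1 February 2023 is a Wednesday, so the first Monday is February 6 and the second is February 13.
9 March 2023 does not fall between 23 October 2022 and 13 February 2023, so daylight saving is not in effect and Galast Station is at UTC+08:45.
06:00 Galast Station − 8h45m = 21:15 UTC (rolling into the previous day, 8 March 2023).
1 April 2023 is a Saturday, so the first Friday is April 7 and the second is April 14.
1 September 2023 is a Friday, so the first Saturday is September 2 and the fourth is September 23.
At the standard offset (UTC−07:00), 21:15 UTC − 7h = 14:15 Umium Canton standard time.
The standard-time date in Umium Canton, 8 March 2023, is outside the daylight-saving period (14 April – 23 September), so Umium Canton is on standard time, UTC−07:00.
21:15 UTC − 7h = 14:15 Umium Canton.

14:15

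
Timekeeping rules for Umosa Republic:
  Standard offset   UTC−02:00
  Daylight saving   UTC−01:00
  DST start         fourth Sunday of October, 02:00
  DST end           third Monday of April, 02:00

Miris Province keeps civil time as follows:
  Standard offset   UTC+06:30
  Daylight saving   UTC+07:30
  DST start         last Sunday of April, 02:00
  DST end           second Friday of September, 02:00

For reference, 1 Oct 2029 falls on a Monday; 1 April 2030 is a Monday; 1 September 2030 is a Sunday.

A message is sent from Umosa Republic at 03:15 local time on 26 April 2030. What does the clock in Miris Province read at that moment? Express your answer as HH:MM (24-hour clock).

11:45

1 October 2029 is a Monday, so the first Sunday is October 7 and the fourth is October 28.
1 April 2030 is a Monday, so the first Monday is April 1 and the third is April 15.
Daylight saving runs 28 October 2029 – 15 April 2030; 26 April 2030 is outside that window, so Umosa Republic is on standard time at UTC−02:00.
03:15 Umosa Republic + 2h = 05:15 UTC.
1 April 2030 is a Monday, so Sundays fall on 7, 14, 21, 28; the last is April 28.
1 September 2030 is a Sunday, so the first Friday is September 6 and the second is September 13.
At the standard offset (UTC+06:30), 05:15 UTC + 6h30m = 11:45 Miris Province standard time.
The standard-time date in Miris Province, 26 April 2030, is outside the daylight-saving period (28 April – 13 September), so Miris Province is on standard time, UTC+06:30.
05:15 UTC + 6h30m = 11:45 Miris Province.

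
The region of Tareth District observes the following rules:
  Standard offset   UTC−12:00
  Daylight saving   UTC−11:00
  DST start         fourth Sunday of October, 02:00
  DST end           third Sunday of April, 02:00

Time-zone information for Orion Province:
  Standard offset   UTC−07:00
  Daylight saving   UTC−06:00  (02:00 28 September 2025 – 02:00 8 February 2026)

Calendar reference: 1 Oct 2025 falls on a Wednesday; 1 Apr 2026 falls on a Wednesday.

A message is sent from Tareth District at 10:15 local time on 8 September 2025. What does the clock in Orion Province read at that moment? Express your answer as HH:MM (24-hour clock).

1 October 2025 is a Wednesday, so the first Sunday is October 5 and the fourth is October 26.
1 April 2026 is a Wednesday, so the first Sunday is April 5 and the third is April 19.
8 September 2025 is outside the daylight-saving period (26 October 2025 – 19 April 2026), so Tareth District is on standard time, UTC−12:00.
10:15 Tareth District + 12h = 22:15 UTC.
At the standard offset (UTC−07:00), 22:15 UTC − 7h = 15:15 Orion Province standard time.
The standard-time date in Orion Province, 8 September 2025, is outside the daylight-saving period (28 September 2025 – 8 February 2026), so Orion Province is on standard time, UTC−07:00.
22:15 UTC − 7h = 15:15 Orion Province.

15:15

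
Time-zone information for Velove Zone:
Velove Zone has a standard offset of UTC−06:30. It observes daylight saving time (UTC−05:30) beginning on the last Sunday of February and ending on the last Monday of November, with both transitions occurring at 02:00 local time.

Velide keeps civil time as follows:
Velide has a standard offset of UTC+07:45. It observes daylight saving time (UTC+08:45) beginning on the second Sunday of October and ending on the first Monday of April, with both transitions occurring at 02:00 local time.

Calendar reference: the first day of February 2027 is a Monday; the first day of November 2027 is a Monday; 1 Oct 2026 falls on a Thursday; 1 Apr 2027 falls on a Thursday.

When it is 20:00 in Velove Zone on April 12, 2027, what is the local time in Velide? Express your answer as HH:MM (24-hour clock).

1 February 2027 is a Monday, so Sundays fall on 7, 14, 21, 28; the last is February 28.
1 November 2027 is a Monday, so Mondays fall on 1, 8, 15, 22, 29; the last is November 29.
Daylight saving runs 28 February – 29 November; April 12, 2027 is inside that window, so Velove Zone is at UTC−05:30.
20:00 Velove Zone + 5h30m = 01:30 UTC (rolling into the next day, 13 April 2027).
1 October 2026 is a Thursday, so the first Sunday is October 4 and the second is October 11.
1 April 2027 is a Thursday, so the first Monday is April 5.
At the standard offset (UTC+07:45), 01:30 UTC + 7h45m = 09:15 Velide standard time.
The standard-time date in Velide, April 13, 2027, is outside the daylight-saving period (11 October 2026 – 5 April 2027), so Velide is on standard time, UTC+07:45.
01:30 UTC + 7h45m = 09:15 Velide.

09:15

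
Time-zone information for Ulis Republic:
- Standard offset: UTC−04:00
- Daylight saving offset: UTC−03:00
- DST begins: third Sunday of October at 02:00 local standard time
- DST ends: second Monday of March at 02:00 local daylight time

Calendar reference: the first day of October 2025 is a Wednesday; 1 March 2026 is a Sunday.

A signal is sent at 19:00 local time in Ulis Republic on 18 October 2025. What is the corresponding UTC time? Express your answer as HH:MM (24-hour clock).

1 October 2025 is a Wednesday, so the first Sunday is October 5 and the third is October 19.
1 March 2026 is a Sunday, so the first Monday is March 2 and the second is March 9.
18 October 2025 is outside the daylight-saving period (19 October 2025 – 9 March 2026), so Ulis Republic is on standard time, UTC−04:00.
19:00 local + 4h = 23:00 UTC.

23:00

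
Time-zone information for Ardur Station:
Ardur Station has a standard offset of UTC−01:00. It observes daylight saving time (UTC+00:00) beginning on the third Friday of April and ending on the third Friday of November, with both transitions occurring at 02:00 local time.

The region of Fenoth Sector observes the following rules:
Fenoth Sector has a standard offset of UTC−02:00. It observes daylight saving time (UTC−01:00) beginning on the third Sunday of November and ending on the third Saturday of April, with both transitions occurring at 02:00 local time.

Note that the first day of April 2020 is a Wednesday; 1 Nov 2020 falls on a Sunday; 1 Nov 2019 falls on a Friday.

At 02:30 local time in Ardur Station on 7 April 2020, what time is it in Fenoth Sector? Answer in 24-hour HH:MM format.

02:30

1 April 2020 is a Wednesday, so the first Friday is April 3 and the third is April 17.
1 November 2020 is a Sunday, so the first Friday is November 6 and the third is November 20.
Daylight saving runs 17 April – 20 November; 7 April 2020 is outside that window, so Ardur Station is on standard time at UTC−01:00.
02:30 Ardur Station + 1h = 03:30 UTC.
1 November 2019 is a Friday, so the first Sunday is November 3 and the third is November 17.
1 April 2020 is a Wednesday, so the first Saturday is April 4 and the third is April 18.
At the standard offset (UTC−02:00), 03:30 UTC − 2h = 01:30 Fenoth Sector standard time.
The standard-time date in Fenoth Sector, 7 April 2020, falls between 17 November 2019 and 18 April 2020, so daylight saving is in effect and Fenoth Sector is at UTC−01:00.
03:30 UTC − 1h = 02:30 Fenoth Sector.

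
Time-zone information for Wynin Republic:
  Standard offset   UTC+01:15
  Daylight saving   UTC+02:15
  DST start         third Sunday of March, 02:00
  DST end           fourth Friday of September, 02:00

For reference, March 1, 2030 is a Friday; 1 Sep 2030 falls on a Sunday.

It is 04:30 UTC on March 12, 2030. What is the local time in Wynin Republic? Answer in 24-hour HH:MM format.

05:45

1 March 2030 is a Friday, so the first Sunday is March 3 and the third is March 17.
1 September 2030 is a Sunday, so the first Friday is September 6 and the fourth is September 27.
At the standard offset (UTC+01:15), 04:30 UTC + 1h15m = 05:45 Wynin Republic standard time.
The standard-time date in Wynin Republic, March 12, 2030, does not fall between 17 March and 27 September, so daylight saving is not in effect and Wynin Republic is at UTC+01:15.
04:30 UTC + 1h15m = 05:45 local.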